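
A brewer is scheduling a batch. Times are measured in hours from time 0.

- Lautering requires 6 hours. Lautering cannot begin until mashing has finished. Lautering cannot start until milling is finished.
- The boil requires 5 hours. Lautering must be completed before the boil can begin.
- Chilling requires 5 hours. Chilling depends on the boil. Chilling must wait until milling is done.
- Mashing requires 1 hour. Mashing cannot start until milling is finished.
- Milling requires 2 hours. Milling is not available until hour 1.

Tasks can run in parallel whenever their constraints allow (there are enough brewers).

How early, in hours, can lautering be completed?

Milling waits on its own release at hour 1, so it starts at hour 1 and finishes at 1 + 2 = hour 3.
After milling (finishes hour 3), mashing can start at hour 3 and finishes at hour 4.
Lautering cannot start until mashing (finishes hour 4); milling (finishes hour 3). The controlling bound is hour 4, so lautering finishes at 4 + 6 = hour 10.

10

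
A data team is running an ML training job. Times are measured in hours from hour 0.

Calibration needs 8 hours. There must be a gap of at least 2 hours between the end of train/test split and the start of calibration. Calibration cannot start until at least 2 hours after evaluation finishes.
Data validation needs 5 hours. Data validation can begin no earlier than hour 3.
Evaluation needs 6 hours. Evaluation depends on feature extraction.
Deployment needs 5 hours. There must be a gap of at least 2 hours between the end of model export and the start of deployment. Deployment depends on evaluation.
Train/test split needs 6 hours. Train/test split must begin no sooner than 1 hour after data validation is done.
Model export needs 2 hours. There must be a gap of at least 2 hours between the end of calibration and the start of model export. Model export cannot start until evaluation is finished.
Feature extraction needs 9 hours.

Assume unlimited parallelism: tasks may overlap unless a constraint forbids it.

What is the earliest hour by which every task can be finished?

36

Feature extraction has no prerequisites, so it starts at hour 0 and finishes at hour 9.
Evaluation cannot begin until feature extraction (finishes hour 9). It runs from hour 9 to 9 + 6 = hour 15.
Data validation waits on its own release at hour 3, so it starts at hour 3 and finishes at 3 + 5 = hour 8.
After data validation (finishes hour 8, plus 1-hour gap → hour 9), train/test split can start at hour 9 and finishes at hour 15.
For calibration: train/test split (finishes hour 15, plus 2-hour gap → hour 17); evaluation (finishes hour 15, plus 2-hour gap → hour 17). Taking the maximum gives a start of hour 17, and it finishes at 17 + 8 = hour 25.
Model export needs all of calibration (finishes hour 25, plus 2-hour gap → hour 27); evaluation (finishes hour 15). That puts its earliest start at hour 27; it finishes at 27 + 2 = hour 29.
Deployment cannot start until model export (finishes hour 29, plus 2-hour gap → hour 31); evaluation (finishes hour 15). The controlling bound is hour 31, so deployment finishes at 31 + 5 = hour 36.
All tasks are finished once the last one completes. Finish times: Data validation at 8, Feature extraction at 9, Train/test split at 15, Evaluation at 15, Calibration at 25, Model export at 29, Deployment at 36. The latest is hour 36.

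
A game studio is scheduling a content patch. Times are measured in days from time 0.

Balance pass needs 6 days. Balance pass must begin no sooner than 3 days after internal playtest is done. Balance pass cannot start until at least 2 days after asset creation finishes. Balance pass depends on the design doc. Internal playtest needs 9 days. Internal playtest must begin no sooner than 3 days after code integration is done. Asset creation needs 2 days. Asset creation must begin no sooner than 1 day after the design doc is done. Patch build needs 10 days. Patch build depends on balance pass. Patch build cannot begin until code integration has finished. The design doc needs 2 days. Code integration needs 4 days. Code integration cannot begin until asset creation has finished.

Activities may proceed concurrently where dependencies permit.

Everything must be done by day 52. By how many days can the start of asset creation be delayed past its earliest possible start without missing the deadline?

12

The design doc has no prerequisites, so it starts at day 0 and finishes at day 2.
Asset creation waits on the design doc (finishes day 2, plus 1-day gap → day 3), so it starts at day 3 and finishes at 3 + 2 = day 5.

Working backward from the deadline:
Nothing follows patch build; the deadline of day 52 is its only limit. It must start by 52 − 10 = day 42.
Balance pass must finish before patch build (must start by day 42). With a 6-day duration, balance pass must start by 42 − 6 = day 36.
Internal playtest feeds into balance pass (must start by day 36, minus 3-day gap → day 33); so internal playtest must finish by day 33 and therefore start by day 24.
Code integration feeds internal playtest (must start by day 24, minus 3-day gap → day 21); patch build (must start by day 42). Taking the minimum, code integration must finish by day 21 and start by 21 − 4 = day 17.
Asset creation has several dependents: code integration (must start by day 17); balance pass (must start by day 36, minus 2-day gap → day 34). The earliest of those limits is day 17, so asset creation must start by 17 − 2 = day 15.
So asset creation can start as early as day 3 and as late as day 15, giving 15 − 3 = 12 days of slack.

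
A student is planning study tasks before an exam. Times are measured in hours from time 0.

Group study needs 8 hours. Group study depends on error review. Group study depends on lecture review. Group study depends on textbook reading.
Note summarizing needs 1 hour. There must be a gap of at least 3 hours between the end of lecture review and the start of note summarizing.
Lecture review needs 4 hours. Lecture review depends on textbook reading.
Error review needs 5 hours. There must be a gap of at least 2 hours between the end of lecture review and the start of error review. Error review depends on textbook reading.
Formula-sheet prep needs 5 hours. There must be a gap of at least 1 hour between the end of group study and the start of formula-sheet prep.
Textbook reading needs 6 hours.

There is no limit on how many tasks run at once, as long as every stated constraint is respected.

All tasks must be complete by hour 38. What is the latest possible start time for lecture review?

Nothing follows formula-sheet prep; the deadline of hour 38 is its only limit. It must start by 38 − 5 = hour 33.
Since formula-sheet prep (must start by hour 33, minus 1-hour gap → hour 32) depends on it, group study must finish by hour 32. Backing off its 8-hour duration gives a latest start of hour 24.
Error review must finish before group study (must start by hour 24). With a 5-hour duration, error review must start by 24 − 5 = hour 19.
Nothing follows note summarizing; the deadline of hour 38 is its only limit. It must start by 38 − 1 = hour 37.
Lecture review feeds error review (must start by hour 19, minus 2-hour gap → hour 17); group study (must start by hour 24); note summarizing (must start by hour 37, minus 3-hour gap → hour 34). Taking the minimum, lecture review must finish by hour 17 and start by 17 − 4 = hour 13.

13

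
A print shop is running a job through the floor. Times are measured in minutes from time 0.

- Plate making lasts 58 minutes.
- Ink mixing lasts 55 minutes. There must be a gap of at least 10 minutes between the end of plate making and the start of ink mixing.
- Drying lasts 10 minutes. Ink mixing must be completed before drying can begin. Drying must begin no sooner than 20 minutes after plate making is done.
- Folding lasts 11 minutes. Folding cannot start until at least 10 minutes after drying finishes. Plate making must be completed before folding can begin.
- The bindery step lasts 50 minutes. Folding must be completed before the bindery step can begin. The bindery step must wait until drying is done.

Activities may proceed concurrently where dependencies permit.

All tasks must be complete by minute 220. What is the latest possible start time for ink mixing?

The bindery step must finish by minute 220; it takes 50 minutes, so it must start by 220 − 50 = minute 170.
Since the bindery step (must start by minute 170) depends on it, folding must finish by minute 170. Backing off its 11-minute duration gives a latest start of minute 159.
Drying has several dependents: folding (must start by minute 159, minus 10-minute gap → minute 149); the bindery step (must start by minute 170). The earliest of those limits is minute 149, so drying must start by 149 − 10 = minute 139.
Since drying (must start by minute 139) depends on it, ink mixing must finish by minute 139. Backing off its 55-minute duration gives a latest start of minute 84.

84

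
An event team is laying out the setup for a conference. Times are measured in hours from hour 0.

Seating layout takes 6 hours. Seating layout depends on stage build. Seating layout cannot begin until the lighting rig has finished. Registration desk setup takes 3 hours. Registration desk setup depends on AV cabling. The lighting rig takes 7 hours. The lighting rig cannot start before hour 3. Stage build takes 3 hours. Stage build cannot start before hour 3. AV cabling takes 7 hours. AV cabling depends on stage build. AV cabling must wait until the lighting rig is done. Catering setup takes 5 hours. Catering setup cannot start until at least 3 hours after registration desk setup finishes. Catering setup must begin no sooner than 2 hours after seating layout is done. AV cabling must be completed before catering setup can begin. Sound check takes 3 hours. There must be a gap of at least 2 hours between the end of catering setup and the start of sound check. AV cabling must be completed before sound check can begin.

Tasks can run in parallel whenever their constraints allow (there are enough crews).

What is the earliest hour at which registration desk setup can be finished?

20

After its own release at hour 3, the lighting rig can start at hour 3 and finishes at hour 10.
Stage build cannot begin until its own release at hour 3. It runs from hour 3 to 3 + 3 = hour 6.
AV cabling needs all of stage build (finishes hour 6); the lighting rig (finishes hour 10). That puts its earliest start at hour 10; it finishes at 10 + 7 = hour 17.
After AV cabling (finishes hour 17), registration desk setup can start at hour 17 and finishes at hour 20.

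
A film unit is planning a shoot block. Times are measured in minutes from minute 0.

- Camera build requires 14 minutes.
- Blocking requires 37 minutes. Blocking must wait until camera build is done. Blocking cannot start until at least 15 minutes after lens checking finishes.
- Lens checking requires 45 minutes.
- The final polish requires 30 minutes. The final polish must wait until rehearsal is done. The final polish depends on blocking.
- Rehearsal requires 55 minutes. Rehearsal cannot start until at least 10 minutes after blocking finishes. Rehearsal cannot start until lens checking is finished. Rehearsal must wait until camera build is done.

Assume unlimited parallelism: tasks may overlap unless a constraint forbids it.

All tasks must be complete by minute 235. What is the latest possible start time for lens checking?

The final polish has no dependents, so it just needs to finish by minute 235. Starting by 235 − 30 = minute 205 achieves that.
Since the final polish (must start by minute 205) depends on it, rehearsal must finish by minute 205. Backing off its 55-minute duration gives a latest start of minute 150.
Blocking has several dependents: rehearsal (must start by minute 150, minus 10-minute gap → minute 140); the final polish (must start by minute 205). The earliest of those limits is minute 140, so blocking must start by 140 − 37 = minute 103.
For lens checking: blocking (must start by minute 103, minus 15-minute gap → minute 88); rehearsal (must start by minute 150). The most restrictive is minute 88; with a 45-minute duration, lens checking must start by minute 43.

43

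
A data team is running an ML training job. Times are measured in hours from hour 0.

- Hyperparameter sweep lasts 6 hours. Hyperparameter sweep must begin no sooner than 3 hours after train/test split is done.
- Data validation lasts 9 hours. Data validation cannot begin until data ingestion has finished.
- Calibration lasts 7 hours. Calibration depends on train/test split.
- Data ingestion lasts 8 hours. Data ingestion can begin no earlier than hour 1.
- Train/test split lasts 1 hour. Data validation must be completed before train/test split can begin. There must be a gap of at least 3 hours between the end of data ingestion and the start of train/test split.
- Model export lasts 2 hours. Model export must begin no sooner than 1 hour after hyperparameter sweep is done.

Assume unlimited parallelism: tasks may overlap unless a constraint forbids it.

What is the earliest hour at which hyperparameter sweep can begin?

22

After its own release at hour 1, data ingestion can start at hour 1 and finishes at hour 9.
Data validation cannot begin until data ingestion (finishes hour 9). It runs from hour 9 to 9 + 9 = hour 18.
Train/test split has to wait for data validation (finishes hour 18); data ingestion (finishes hour 9, plus 3-hour gap → hour 12). The latest of these is hour 18, so train/test split runs hour 18 to 18 + 1 = hour 19.
Hyperparameter sweep waits on train/test split (finishes hour 19, plus 3-hour gap → hour 22), so the earliest it can start is hour 22.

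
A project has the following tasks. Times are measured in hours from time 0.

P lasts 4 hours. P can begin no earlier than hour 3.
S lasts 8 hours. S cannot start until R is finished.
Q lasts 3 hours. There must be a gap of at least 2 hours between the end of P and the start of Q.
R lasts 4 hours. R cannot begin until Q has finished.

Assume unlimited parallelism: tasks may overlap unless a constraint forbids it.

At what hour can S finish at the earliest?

After its own release at hour 3, P can start at hour 3 and finishes at hour 7.
After P (finishes hour 7, plus 2-hour gap → hour 9), Q can start at hour 9 and finishes at hour 12.
R waits on Q (finishes hour 12), so it starts at hour 12 and finishes at 12 + 4 = hour 16.
After R (finishes hour 16), S can start at hour 16 and finishes at hour 24.

24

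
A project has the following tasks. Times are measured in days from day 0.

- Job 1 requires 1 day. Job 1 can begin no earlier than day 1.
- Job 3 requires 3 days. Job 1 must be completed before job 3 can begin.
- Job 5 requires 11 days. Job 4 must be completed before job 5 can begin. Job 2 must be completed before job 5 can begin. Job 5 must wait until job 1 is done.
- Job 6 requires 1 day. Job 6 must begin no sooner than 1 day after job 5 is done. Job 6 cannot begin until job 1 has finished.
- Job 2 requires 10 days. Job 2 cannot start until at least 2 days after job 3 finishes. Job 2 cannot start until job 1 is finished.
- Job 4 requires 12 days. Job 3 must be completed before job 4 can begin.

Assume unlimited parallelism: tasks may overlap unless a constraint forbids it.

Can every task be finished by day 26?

After its own release at day 1, job 1 can start at day 1 and finishes at day 2.
Job 3 waits on job 1 (finishes day 2), so it starts at day 2 and finishes at 2 + 3 = day 5.
After job 3 (finishes day 5), job 4 can start at day 5 and finishes at day 17.
Job 2 cannot start until job 3 (finishes day 5, plus 2-day gap → day 7); job 1 (finishes day 2). The controlling bound is day 7, so job 2 finishes at 7 + 10 = day 17.
For job 5: job 4 (finishes day 17); job 2 (finishes day 17); job 1 (finishes day 2). Taking the maximum gives a start of day 17, and it finishes at 17 + 11 = day 28.
For job 6: job 5 (finishes day 28, plus 1-day gap → day 29); job 1 (finishes day 2). Taking the maximum gives a start of day 29, and it finishes at 29 + 1 = day 30.
The earliest everything can be done is day 30, which is after the deadline of 26, so it is not possible.

No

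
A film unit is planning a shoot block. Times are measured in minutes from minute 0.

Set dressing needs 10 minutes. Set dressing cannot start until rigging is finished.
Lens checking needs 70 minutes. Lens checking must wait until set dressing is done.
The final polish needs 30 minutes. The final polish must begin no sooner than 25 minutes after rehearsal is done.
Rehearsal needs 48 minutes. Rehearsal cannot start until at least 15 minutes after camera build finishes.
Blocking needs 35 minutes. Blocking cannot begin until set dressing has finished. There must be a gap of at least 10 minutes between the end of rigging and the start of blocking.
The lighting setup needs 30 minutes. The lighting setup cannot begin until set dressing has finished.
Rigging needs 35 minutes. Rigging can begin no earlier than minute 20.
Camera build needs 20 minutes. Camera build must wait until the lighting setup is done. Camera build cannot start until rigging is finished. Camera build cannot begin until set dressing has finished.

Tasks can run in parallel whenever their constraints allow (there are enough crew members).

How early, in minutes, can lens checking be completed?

135

Rigging waits on its own release at minute 20, so it starts at minute 20 and finishes at 20 + 35 = minute 55.
Set dressing cannot begin until rigging (finishes minute 55). It runs from minute 55 to 55 + 10 = minute 65.
Lens checking waits on set dressing (finishes minute 65), so it starts at minute 65 and finishes at 65 + 70 = minute 135.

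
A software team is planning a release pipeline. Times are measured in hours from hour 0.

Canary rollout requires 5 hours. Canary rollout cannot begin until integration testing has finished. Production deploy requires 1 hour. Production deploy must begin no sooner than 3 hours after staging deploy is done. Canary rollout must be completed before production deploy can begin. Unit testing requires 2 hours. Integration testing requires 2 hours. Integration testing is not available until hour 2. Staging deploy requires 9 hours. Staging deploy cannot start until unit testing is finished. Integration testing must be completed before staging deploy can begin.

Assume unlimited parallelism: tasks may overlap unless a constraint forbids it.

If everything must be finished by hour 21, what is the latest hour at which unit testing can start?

Production deploy must finish by hour 21; it takes 1 hour, so it must start by 21 − 1 = hour 20.
Staging deploy feeds into production deploy (must start by hour 20, minus 3-hour gap → hour 17); so staging deploy must finish by hour 17 and therefore start by hour 8.
Unit testing has to be done before staging deploy (must start by hour 8). That means finishing by hour 8, i.e. starting by 8 − 2 = hour 6.

6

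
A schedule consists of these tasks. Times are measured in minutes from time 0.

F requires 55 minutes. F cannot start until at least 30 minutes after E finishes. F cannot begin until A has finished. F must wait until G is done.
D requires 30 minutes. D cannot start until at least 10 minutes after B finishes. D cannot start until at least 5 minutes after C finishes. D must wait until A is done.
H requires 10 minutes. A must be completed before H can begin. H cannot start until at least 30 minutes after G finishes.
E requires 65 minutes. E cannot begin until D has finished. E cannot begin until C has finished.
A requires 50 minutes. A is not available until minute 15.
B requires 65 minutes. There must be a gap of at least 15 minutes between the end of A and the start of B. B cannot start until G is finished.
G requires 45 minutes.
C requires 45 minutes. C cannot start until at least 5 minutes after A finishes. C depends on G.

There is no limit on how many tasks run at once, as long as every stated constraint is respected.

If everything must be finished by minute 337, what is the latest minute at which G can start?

37

Nothing follows F; the deadline of minute 337 is its only limit. It must start by 337 − 55 = minute 282.
E must finish before F (must start by minute 282, minus 30-minute gap → minute 252). With a 65-minute duration, E must start by 252 − 65 = minute 187.
D has to be done before E (must start by minute 187). That means finishing by minute 187, i.e. starting by 187 − 30 = minute 157.
Since D (must start by minute 157, minus 10-minute gap → minute 147) depends on it, B must finish by minute 147. Backing off its 65-minute duration gives a latest start of minute 82.
For C: D (must start by minute 157, minus 5-minute gap → minute 152); E (must start by minute 187). The most restrictive is minute 152; with a 45-minute duration, C must start by minute 107.
Nothing follows H; the deadline of minute 337 is its only limit. It must start by 337 − 10 = minute 327.
For G: B (must start by minute 82); C (must start by minute 107); F (must start by minute 282); H (must start by minute 327, minus 30-minute gap → minute 297). The most restrictive is minute 82; with a 45-minute duration, G must start by minute 37.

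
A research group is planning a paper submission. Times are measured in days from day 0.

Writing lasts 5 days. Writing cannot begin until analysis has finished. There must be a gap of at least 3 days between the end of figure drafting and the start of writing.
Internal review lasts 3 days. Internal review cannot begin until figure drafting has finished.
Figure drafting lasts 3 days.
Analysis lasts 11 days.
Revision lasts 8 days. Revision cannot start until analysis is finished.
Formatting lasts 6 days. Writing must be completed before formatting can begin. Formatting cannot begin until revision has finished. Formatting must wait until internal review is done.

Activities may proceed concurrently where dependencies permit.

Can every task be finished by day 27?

Figure drafting can start immediately at day 0; it finishes at day 3.
Internal review cannot begin until figure drafting (finishes day 3). It runs from day 3 to 3 + 3 = day 6.
Nothing blocks analysis, so it runs from day 0 to day 11.
Revision waits on analysis (finishes day 11), so it starts at day 11 and finishes at 11 + 8 = day 19.
Writing needs all of analysis (finishes day 11); figure drafting (finishes day 3, plus 3-day gap → day 6). That puts its earliest start at day 11; it finishes at 11 + 5 = day 16.
Formatting cannot start until writing (finishes day 16); revision (finishes day 19); internal review (finishes day 6). The controlling bound is day 19, so formatting finishes at 19 + 6 = day 25.
Every task is finished by day 25, which is no later than the deadline of 27, so the schedule is feasible.

Yes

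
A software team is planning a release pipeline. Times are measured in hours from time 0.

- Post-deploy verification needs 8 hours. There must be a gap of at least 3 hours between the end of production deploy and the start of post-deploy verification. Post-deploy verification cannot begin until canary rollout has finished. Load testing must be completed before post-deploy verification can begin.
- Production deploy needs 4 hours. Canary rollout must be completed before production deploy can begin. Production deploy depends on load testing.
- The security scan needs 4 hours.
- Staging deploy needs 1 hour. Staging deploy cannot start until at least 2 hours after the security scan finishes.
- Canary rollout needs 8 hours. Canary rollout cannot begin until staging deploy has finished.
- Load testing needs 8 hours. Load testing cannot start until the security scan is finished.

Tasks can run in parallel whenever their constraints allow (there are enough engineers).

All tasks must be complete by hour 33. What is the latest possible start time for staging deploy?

9

To finish by hour 33, post-deploy verification (duration 8) must start no later than hour 25.
Production deploy feeds into post-deploy verification (must start by hour 25, minus 3-hour gap → hour 22); so production deploy must finish by hour 22 and therefore start by hour 18.
Canary rollout feeds production deploy (must start by hour 18); post-deploy verification (must start by hour 25). Taking the minimum, canary rollout must finish by hour 18 and start by 18 − 8 = hour 10.
Staging deploy must finish before canary rollout (must start by hour 10). With a 1-hour duration, staging deploy must start by 10 − 1 = hour 9.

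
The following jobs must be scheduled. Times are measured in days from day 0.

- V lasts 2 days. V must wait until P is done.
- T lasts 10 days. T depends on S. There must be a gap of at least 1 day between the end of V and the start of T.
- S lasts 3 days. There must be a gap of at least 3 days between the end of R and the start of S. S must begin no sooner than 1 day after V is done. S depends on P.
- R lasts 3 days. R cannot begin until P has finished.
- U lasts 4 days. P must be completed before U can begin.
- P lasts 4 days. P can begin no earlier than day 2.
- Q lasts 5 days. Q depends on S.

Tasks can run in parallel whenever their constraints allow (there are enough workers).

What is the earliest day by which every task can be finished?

25

P waits on its own release at day 2, so it starts at day 2 and finishes at 2 + 4 = day 6.
After P (finishes day 6), V can start at day 6 and finishes at day 8.
After P (finishes day 6), U can start at day 6 and finishes at day 10.
After P (finishes day 6), R can start at day 6 and finishes at day 9.
S has to wait for R (finishes day 9, plus 3-day gap → day 12); V (finishes day 8, plus 1-day gap → day 9); P (finishes day 6). The latest of these is day 12, so S runs day 12 to 12 + 3 = day 15.
For T: S (finishes day 15); V (finishes day 8, plus 1-day gap → day 9). Taking the maximum gives a start of day 15, and it finishes at 15 + 10 = day 25.
After S (finishes day 15), Q can start at day 15 and finishes at day 20.
All tasks are finished once the last one completes. Finish times: P at 6, Q at 20, R at 9, S at 15, T at 25, U at 10, V at 8. The latest is day 25.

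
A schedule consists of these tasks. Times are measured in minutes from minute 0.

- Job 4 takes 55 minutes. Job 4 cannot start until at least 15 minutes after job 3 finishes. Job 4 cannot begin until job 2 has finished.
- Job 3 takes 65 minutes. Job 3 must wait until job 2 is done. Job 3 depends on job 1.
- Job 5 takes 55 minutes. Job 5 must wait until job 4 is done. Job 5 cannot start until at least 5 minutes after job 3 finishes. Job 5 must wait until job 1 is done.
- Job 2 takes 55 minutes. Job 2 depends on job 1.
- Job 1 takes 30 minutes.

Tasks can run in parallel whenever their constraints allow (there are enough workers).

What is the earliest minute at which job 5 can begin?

220

Job 1 has no prerequisites, so it starts at minute 0 and finishes at minute 30.
Job 2 waits on job 1 (finishes minute 30), so it starts at minute 30 and finishes at 30 + 55 = minute 85.
For job 3: job 2 (finishes minute 85); job 1 (finishes minute 30). Taking the maximum gives a start of minute 85, and it finishes at 85 + 65 = minute 150.
Job 4 needs all of job 3 (finishes minute 150, plus 15-minute gap → minute 165); job 2 (finishes minute 85). That puts its earliest start at minute 165; it finishes at 165 + 55 = minute 220.
Job 5 waits on job 4 (finishes minute 220); job 3 (finishes minute 150, plus 5-minute gap → minute 155); job 1 (finishes minute 30). The latest of these is minute 220, which is the earliest job 5 can start.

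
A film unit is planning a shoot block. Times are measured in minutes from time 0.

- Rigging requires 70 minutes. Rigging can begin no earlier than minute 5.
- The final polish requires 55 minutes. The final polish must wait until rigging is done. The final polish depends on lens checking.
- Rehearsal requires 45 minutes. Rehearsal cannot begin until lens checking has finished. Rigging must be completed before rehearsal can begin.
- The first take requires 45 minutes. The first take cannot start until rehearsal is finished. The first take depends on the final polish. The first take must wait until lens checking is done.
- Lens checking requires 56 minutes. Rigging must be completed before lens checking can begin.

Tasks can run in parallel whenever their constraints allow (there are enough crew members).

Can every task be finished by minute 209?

After its own release at minute 5, rigging can start at minute 5 and finishes at minute 75.
Lens checking waits on rigging (finishes minute 75), so it starts at minute 75 and finishes at 75 + 56 = minute 131.
The final polish has to wait for rigging (finishes minute 75); lens checking (finishes minute 131). The latest of these is minute 131, so the final polish runs minute 131 to 131 + 55 = minute 186.
For rehearsal: lens checking (finishes minute 131); rigging (finishes minute 75). Taking the maximum gives a start of minute 131, and it finishes at 131 + 45 = minute 176.
The first take cannot start until rehearsal (finishes minute 176); the final polish (finishes minute 186); lens checking (finishes minute 131). The controlling bound is minute 186, so the first take finishes at 186 + 45 = minute 231.
The earliest everything can be done is minute 231, which is after the deadline of 209, so it is not possible.

No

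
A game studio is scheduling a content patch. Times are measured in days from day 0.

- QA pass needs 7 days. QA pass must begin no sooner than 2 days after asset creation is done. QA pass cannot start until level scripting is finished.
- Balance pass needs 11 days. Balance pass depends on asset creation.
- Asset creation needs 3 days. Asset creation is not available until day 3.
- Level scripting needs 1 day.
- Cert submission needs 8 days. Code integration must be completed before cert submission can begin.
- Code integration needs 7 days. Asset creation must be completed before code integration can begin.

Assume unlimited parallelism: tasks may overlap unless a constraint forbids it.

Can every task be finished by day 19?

No

Nothing blocks level scripting, so it runs from day 0 to day 1.
Asset creation waits on its own release at day 3, so it starts at day 3 and finishes at 3 + 3 = day 6.
QA pass needs all of asset creation (finishes day 6, plus 2-day gap → day 8); level scripting (finishes day 1). That puts its earliest start at day 8; it finishes at 8 + 7 = day 15.
Balance pass waits on asset creation (finishes day 6), so it starts at day 6 and finishes at 6 + 11 = day 17.
After asset creation (finishes day 6), code integration can start at day 6 and finishes at day 13.
Cert submission waits on code integration (finishes day 13), so it starts at day 13 and finishes at 13 + 8 = day 21.
The earliest everything can be done is day 21, which is after the deadline of 19, so it is not possible.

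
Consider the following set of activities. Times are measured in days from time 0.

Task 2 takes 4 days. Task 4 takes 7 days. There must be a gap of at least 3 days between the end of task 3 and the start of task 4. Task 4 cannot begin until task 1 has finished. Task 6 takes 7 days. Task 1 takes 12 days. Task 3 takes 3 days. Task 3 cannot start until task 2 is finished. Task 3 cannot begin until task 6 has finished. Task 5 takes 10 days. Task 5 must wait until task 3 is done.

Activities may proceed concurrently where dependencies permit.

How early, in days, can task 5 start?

10

Nothing blocks task 6, so it runs from day 0 to day 7.
Task 2 can start immediately at day 0; it finishes at day 4.
Task 3 cannot start until task 2 (finishes day 4); task 6 (finishes day 7). The controlling bound is day 7, so task 3 finishes at 7 + 3 = day 10.
Task 5 waits on task 3 (finishes day 10), so the earliest it can start is day 10.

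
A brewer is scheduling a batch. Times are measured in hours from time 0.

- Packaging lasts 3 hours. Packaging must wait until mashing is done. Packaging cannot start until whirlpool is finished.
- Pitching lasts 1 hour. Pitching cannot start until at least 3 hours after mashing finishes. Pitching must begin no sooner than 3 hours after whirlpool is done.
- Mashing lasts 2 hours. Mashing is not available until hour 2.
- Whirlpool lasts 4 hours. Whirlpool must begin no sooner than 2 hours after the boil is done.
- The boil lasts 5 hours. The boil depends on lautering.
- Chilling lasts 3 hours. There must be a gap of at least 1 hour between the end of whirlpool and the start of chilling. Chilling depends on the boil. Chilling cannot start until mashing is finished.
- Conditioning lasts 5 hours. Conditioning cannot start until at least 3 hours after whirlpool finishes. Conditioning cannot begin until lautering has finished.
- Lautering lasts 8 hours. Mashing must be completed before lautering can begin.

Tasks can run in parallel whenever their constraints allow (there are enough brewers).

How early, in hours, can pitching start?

Mashing waits on its own release at hour 2, so it starts at hour 2 and finishes at 2 + 2 = hour 4.
Lautering waits on mashing (finishes hour 4), so it starts at hour 4 and finishes at 4 + 8 = hour 12.
The boil cannot begin until lautering (finishes hour 12). It runs from hour 12 to 12 + 5 = hour 17.
Whirlpool waits on the boil (finishes hour 17, plus 2-hour gap → hour 19), so it starts at hour 19 and finishes at 19 + 4 = hour 23.
Pitching waits on mashing (finishes hour 4, plus 3-hour gap → hour 7); whirlpool (finishes hour 23, plus 3-hour gap → hour 26). The latest of these is hour 26, which is the earliest pitching can start.

26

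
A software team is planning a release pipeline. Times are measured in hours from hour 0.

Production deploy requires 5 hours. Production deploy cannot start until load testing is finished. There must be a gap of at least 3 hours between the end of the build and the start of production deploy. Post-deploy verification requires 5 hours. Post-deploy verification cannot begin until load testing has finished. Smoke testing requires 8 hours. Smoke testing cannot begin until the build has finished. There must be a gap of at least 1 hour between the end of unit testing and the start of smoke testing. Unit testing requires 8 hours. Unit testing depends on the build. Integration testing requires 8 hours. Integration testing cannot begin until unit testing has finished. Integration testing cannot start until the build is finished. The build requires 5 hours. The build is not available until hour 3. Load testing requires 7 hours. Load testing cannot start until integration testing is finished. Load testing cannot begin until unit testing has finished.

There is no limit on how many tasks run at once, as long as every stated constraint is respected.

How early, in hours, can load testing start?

After its own release at hour 3, the build can start at hour 3 and finishes at hour 8.
After the build (finishes hour 8), unit testing can start at hour 8 and finishes at hour 16.
For integration testing: unit testing (finishes hour 16); the build (finishes hour 8). Taking the maximum gives a start of hour 16, and it finishes at 16 + 8 = hour 24.
Load testing waits on integration testing (finishes hour 24); unit testing (finishes hour 16). The latest of these is hour 24, which is the earliest load testing can start.

24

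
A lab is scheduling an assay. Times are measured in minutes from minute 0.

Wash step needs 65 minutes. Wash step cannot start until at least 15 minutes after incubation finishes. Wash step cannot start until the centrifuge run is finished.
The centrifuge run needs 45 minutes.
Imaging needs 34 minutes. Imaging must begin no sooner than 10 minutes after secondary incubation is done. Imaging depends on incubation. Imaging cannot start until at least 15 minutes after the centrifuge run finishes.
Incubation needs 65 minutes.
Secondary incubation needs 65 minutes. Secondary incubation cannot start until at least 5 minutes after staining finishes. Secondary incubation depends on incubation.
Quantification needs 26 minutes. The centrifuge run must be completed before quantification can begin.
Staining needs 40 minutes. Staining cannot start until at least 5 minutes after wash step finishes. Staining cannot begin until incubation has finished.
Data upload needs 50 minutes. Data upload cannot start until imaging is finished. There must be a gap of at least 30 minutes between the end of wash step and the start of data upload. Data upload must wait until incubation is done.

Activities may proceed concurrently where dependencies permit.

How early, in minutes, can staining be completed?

The centrifuge run has no prerequisites, so it starts at minute 0 and finishes at minute 45.
Nothing blocks incubation, so it runs from minute 0 to minute 65.
For wash step: incubation (finishes minute 65, plus 15-minute gap → minute 80); the centrifuge run (finishes minute 45). Taking the maximum gives a start of minute 80, and it finishes at 80 + 65 = minute 145.
Staining cannot start until wash step (finishes minute 145, plus 5-minute gap → minute 150); incubation (finishes minute 65). The controlling bound is minute 150, so staining finishes at 150 + 40 = minute 190.

190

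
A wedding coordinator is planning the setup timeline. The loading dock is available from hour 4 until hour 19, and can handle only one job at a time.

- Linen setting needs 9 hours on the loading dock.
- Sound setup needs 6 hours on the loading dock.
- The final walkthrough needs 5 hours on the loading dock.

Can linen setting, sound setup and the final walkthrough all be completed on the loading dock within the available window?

The loading dock window is 19 − 4 = 15 hours.
Running back to back, the jobs need 9 + 6 + 5 = 20 hours on the loading dock.
Since 20 > 15, they cannot all fit.

No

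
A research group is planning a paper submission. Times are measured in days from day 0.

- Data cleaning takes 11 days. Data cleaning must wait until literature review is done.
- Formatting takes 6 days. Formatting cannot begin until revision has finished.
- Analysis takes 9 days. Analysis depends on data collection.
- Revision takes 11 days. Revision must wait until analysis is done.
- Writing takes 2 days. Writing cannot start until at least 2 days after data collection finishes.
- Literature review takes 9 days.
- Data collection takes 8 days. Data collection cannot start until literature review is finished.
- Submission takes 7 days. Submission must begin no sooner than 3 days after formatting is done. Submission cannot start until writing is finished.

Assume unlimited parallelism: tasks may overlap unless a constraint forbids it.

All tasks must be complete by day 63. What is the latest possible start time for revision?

Submission has no dependents, so it just needs to finish by day 63. Starting by 63 − 7 = day 56 achieves that.
Formatting feeds into submission (must start by day 56, minus 3-day gap → day 53); so formatting must finish by day 53 and therefore start by day 47.
Revision has to be done before formatting (must start by day 47). That means finishing by day 47, i.e. starting by 47 − 11 = day 36.

36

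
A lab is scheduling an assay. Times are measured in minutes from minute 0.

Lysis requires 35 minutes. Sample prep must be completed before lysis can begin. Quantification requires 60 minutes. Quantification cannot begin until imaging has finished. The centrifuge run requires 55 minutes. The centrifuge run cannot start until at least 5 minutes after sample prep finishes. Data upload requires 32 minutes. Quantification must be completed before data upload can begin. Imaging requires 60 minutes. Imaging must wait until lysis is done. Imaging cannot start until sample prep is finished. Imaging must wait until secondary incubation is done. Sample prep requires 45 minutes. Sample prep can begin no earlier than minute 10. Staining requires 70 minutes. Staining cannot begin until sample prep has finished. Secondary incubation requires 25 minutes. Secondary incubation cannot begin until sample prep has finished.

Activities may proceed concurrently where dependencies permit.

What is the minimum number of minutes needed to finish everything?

Sample prep waits on its own release at minute 10, so it starts at minute 10 and finishes at 10 + 45 = minute 55.
Secondary incubation cannot begin until sample prep (finishes minute 55). It runs from minute 55 to 55 + 25 = minute 80.
Staining cannot begin until sample prep (finishes minute 55). It runs from minute 55 to 55 + 70 = minute 125.
After sample prep (finishes minute 55, plus 5-minute gap → minute 60), the centrifuge run can start at minute 60 and finishes at minute 115.
After sample prep (finishes minute 55), lysis can start at minute 55 and finishes at minute 90.
Imaging cannot start until lysis (finishes minute 90); sample prep (finishes minute 55); secondary incubation (finishes minute 80). The controlling bound is minute 90, so imaging finishes at 90 + 60 = minute 150.
Quantification cannot begin until imaging (finishes minute 150). It runs from minute 150 to 150 + 60 = minute 210.
After quantification (finishes minute 210), data upload can start at minute 210 and finishes at minute 242.
All tasks are finished once the last one completes. Finish times: Sample prep at 55, Lysis at 90, The centrifuge run at 115, Staining at 125, Secondary incubation at 80, Imaging at 150, Quantification at 210, Data upload at 242. The latest is minute 242.

242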